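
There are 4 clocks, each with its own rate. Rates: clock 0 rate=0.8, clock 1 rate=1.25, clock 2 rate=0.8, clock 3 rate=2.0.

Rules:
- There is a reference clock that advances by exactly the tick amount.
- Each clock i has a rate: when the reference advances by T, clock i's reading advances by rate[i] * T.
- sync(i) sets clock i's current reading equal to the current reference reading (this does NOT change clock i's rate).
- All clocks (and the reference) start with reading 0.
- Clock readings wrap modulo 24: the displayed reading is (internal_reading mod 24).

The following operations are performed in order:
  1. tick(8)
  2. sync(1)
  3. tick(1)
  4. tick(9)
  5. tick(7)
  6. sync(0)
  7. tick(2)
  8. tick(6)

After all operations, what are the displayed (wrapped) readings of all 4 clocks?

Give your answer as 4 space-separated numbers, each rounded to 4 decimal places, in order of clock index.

Answer: 7.4000 15.2500 2.4000 18.0000

Derivation:
After op 1 tick(8): ref=8.0000 raw=[6.4000 10.0000 6.4000 16.0000]
After op 2 sync(1): ref=8.0000 raw=[6.4000 8.0000 6.4000 16.0000]
After op 3 tick(1): ref=9.0000 raw=[7.2000 9.2500 7.2000 18.0000]
After op 4 tick(9): ref=18.0000 raw=[14.4000 20.5000 14.4000 36.0000]
After op 5 tick(7): ref=25.0000 raw=[20.0000 29.2500 20.0000 50.0000]
After op 6 sync(0): ref=25.0000 raw=[25.0000 29.2500 20.0000 50.0000]
After op 7 tick(2): ref=27.0000 raw=[26.6000 31.7500 21.6000 54.0000]
After op 8 tick(6): ref=33.0000 raw=[31.4000 39.2500 26.4000 66.0000]
Wrap final raw readings (mod 24): 31.4000 mod 24 = 7.4000; 39.2500 mod 24 = 15.2500; 26.4000 mod 24 = 2.4000; 66.0000 mod 24 = 18.0000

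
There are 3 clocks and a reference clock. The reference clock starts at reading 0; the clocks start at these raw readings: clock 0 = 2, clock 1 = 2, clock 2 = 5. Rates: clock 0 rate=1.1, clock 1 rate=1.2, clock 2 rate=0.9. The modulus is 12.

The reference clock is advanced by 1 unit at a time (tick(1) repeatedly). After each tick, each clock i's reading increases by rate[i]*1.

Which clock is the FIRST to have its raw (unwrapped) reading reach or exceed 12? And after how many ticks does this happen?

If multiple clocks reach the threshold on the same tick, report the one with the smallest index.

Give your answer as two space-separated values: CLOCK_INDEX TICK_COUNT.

clock 0: start=2, rate=1.1, needs 12-2 = 10; ticks = ceil(10/1.1) = ceil(9.0909) = 10; reading at tick 10 = 2 + 1.1*10 = 13.0000
clock 1: start=2, rate=1.2, needs 12-2 = 10; ticks = ceil(10/1.2) = ceil(8.3333) = 9; reading at tick 9 = 2 + 1.2*9 = 12.8000
clock 2: start=5, rate=0.9, needs 12-5 = 7; ticks = ceil(7/0.9) = ceil(7.7778) = 8; reading at tick 8 = 5 + 0.9*8 = 12.2000
Minimum tick count = 8; winners = [2]; smallest index = 2

Answer: 2 8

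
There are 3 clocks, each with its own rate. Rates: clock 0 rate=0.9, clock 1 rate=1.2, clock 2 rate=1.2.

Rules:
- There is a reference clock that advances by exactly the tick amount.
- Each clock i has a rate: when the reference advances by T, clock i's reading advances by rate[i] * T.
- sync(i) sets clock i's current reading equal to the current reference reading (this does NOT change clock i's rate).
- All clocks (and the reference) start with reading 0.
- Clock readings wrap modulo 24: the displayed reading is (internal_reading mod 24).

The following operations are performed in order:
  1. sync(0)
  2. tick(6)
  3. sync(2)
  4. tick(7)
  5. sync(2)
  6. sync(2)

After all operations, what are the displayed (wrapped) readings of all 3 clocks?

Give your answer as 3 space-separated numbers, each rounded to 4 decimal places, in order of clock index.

After op 1 sync(0): ref=0.0000 raw=[0.0000 0.0000 0.0000]
After op 2 tick(6): ref=6.0000 raw=[5.4000 7.2000 7.2000]
After op 3 sync(2): ref=6.0000 raw=[5.4000 7.2000 6.0000]
After op 4 tick(7): ref=13.0000 raw=[11.7000 15.6000 14.4000]
After op 5 sync(2): ref=13.0000 raw=[11.7000 15.6000 13.0000]
After op 6 sync(2): ref=13.0000 raw=[11.7000 15.6000 13.0000]
Wrap final raw readings (mod 24): 11.7000 mod 24 = 11.7000; 15.6000 mod 24 = 15.6000; 13.0000 mod 24 = 13.0000

Answer: 11.7000 15.6000 13.0000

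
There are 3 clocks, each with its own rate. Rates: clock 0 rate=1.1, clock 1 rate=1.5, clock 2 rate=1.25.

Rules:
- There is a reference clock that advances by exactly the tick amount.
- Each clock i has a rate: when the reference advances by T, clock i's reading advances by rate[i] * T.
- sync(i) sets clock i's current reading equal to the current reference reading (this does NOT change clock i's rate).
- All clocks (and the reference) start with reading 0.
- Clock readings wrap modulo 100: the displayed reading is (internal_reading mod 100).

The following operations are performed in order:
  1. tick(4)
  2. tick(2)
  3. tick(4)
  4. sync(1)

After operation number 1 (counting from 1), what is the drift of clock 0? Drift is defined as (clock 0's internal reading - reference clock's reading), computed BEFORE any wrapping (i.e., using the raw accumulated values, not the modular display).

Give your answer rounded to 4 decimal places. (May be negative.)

After op 1 tick(4): ref=4.0000 raw=[4.4000 6.0000 5.0000]
Drift of clock 0 after op 1: 4.4000 - 4.0000 = 0.4000

Answer: 0.4000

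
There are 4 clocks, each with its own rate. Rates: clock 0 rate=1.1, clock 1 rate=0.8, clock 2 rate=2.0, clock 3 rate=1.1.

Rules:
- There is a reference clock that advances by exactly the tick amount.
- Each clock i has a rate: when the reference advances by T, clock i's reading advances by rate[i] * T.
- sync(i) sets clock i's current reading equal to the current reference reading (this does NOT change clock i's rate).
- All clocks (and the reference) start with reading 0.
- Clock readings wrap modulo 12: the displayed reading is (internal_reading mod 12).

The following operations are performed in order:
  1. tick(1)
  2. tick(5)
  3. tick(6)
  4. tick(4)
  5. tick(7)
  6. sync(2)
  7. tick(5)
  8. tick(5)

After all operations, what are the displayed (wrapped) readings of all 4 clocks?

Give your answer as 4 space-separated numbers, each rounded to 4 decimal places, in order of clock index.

After op 1 tick(1): ref=1.0000 raw=[1.1000 0.8000 2.0000 1.1000]
After op 2 tick(5): ref=6.0000 raw=[6.6000 4.8000 12.0000 6.6000]
After op 3 tick(6): ref=12.0000 raw=[13.2000 9.6000 24.0000 13.2000]
After op 4 tick(4): ref=16.0000 raw=[17.6000 12.8000 32.0000 17.6000]
After op 5 tick(7): ref=23.0000 raw=[25.3000 18.4000 46.0000 25.3000]
After op 6 sync(2): ref=23.0000 raw=[25.3000 18.4000 23.0000 25.3000]
After op 7 tick(5): ref=28.0000 raw=[30.8000 22.4000 33.0000 30.8000]
After op 8 tick(5): ref=33.0000 raw=[36.3000 26.4000 43.0000 36.3000]
Wrap final raw readings (mod 12): 36.3000 mod 12 = 0.3000; 26.4000 mod 12 = 2.4000; 43.0000 mod 12 = 7.0000; 36.3000 mod 12 = 0.3000

Answer: 0.3000 2.4000 7.0000 0.3000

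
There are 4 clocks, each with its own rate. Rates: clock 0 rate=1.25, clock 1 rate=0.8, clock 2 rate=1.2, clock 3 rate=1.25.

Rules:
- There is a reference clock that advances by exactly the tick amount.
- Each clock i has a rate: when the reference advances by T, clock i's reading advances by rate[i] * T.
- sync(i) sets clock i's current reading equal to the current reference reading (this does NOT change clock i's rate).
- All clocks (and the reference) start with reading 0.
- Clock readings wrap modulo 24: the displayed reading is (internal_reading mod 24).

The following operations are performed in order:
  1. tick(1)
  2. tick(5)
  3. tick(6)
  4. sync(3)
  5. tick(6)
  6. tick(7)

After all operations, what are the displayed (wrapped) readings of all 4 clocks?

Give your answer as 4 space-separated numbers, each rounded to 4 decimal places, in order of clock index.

After op 1 tick(1): ref=1.0000 raw=[1.2500 0.8000 1.2000 1.2500]
After op 2 tick(5): ref=6.0000 raw=[7.5000 4.8000 7.2000 7.5000]
After op 3 tick(6): ref=12.0000 raw=[15.0000 9.6000 14.4000 15.0000]
After op 4 sync(3): ref=12.0000 raw=[15.0000 9.6000 14.4000 12.0000]
After op 5 tick(6): ref=18.0000 raw=[22.5000 14.4000 21.6000 19.5000]
After op 6 tick(7): ref=25.0000 raw=[31.2500 20.0000 30.0000 28.2500]
Wrap final raw readings (mod 24): 31.2500 mod 24 = 7.2500; 20.0000 mod 24 = 20.0000; 30.0000 mod 24 = 6.0000; 28.2500 mod 24 = 4.2500

Answer: 7.2500 20.0000 6.0000 4.2500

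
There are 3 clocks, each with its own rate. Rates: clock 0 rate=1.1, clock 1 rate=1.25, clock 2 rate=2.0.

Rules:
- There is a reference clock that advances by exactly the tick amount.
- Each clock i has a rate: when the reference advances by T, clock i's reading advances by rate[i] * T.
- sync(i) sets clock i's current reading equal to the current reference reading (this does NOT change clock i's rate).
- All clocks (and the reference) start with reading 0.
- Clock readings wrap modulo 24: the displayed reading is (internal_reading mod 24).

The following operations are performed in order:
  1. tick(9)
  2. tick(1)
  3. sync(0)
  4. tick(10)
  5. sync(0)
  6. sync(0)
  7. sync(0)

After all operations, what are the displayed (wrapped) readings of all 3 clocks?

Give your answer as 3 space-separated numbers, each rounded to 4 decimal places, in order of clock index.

Answer: 20.0000 1.0000 16.0000

Derivation:
After op 1 tick(9): ref=9.0000 raw=[9.9000 11.2500 18.0000]
After op 2 tick(1): ref=10.0000 raw=[11.0000 12.5000 20.0000]
After op 3 sync(0): ref=10.0000 raw=[10.0000 12.5000 20.0000]
After op 4 tick(10): ref=20.0000 raw=[21.0000 25.0000 40.0000]
After op 5 sync(0): ref=20.0000 raw=[20.0000 25.0000 40.0000]
After op 6 sync(0): ref=20.0000 raw=[20.0000 25.0000 40.0000]
After op 7 sync(0): ref=20.0000 raw=[20.0000 25.0000 40.0000]
Wrap final raw readings (mod 24): 20.0000 mod 24 = 20.0000; 25.0000 mod 24 = 1.0000; 40.0000 mod 24 = 16.0000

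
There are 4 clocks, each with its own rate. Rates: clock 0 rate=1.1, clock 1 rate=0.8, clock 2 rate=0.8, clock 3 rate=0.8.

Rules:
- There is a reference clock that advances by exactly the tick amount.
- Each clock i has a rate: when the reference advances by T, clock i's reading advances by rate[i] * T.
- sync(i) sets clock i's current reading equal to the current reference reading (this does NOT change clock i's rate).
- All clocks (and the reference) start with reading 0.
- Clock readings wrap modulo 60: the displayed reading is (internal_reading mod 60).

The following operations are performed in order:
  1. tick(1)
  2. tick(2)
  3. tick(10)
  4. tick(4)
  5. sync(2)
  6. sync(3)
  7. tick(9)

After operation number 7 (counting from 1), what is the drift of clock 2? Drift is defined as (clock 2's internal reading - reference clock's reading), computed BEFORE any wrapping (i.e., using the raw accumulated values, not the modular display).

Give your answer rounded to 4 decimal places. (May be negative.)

After op 1 tick(1): ref=1.0000 raw=[1.1000 0.8000 0.8000 0.8000]
After op 2 tick(2): ref=3.0000 raw=[3.3000 2.4000 2.4000 2.4000]
After op 3 tick(10): ref=13.0000 raw=[14.3000 10.4000 10.4000 10.4000]
After op 4 tick(4): ref=17.0000 raw=[18.7000 13.6000 13.6000 13.6000]
After op 5 sync(2): ref=17.0000 raw=[18.7000 13.6000 17.0000 13.6000]
After op 6 sync(3): ref=17.0000 raw=[18.7000 13.6000 17.0000 17.0000]
After op 7 tick(9): ref=26.0000 raw=[28.6000 20.8000 24.2000 24.2000]
Drift of clock 2 after op 7: 24.2000 - 26.0000 = -1.8000

Answer: -1.8000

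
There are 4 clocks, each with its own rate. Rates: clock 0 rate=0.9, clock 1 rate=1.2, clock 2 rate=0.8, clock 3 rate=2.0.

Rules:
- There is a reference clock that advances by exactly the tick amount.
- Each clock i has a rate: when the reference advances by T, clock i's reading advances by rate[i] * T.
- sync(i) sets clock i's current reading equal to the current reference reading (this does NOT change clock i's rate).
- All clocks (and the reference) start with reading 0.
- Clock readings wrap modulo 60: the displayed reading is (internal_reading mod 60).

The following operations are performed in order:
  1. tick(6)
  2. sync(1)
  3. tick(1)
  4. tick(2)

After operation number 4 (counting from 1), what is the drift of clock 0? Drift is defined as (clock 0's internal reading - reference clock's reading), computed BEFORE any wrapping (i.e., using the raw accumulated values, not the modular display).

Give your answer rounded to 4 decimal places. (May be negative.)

After op 1 tick(6): ref=6.0000 raw=[5.4000 7.2000 4.8000 12.0000]
After op 2 sync(1): ref=6.0000 raw=[5.4000 6.0000 4.8000 12.0000]
After op 3 tick(1): ref=7.0000 raw=[6.3000 7.2000 5.6000 14.0000]
After op 4 tick(2): ref=9.0000 raw=[8.1000 9.6000 7.2000 18.0000]
Drift of clock 0 after op 4: 8.1000 - 9.0000 = -0.9000

Answer: -0.9000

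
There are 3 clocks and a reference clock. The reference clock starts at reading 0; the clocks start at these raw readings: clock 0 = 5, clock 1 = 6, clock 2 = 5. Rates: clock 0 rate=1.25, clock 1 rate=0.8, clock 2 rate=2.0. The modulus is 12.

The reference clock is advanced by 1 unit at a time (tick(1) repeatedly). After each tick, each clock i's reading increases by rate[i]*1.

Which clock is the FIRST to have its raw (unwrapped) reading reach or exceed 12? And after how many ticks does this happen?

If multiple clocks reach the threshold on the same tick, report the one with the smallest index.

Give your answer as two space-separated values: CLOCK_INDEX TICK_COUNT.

clock 0: start=5, rate=1.25, needs 12-5 = 7; ticks = ceil(7/1.25) = ceil(5.6000) = 6; reading at tick 6 = 5 + 1.25*6 = 12.5000
clock 1: start=6, rate=0.8, needs 12-6 = 6; ticks = ceil(6/0.8) = ceil(7.5000) = 8; reading at tick 8 = 6 + 0.8*8 = 12.4000
clock 2: start=5, rate=2.0, needs 12-5 = 7; ticks = ceil(7/2.0) = ceil(3.5000) = 4; reading at tick 4 = 5 + 2.0*4 = 13.0000
Minimum tick count = 4; winners = [2]; smallest index = 2

Answer: 2 4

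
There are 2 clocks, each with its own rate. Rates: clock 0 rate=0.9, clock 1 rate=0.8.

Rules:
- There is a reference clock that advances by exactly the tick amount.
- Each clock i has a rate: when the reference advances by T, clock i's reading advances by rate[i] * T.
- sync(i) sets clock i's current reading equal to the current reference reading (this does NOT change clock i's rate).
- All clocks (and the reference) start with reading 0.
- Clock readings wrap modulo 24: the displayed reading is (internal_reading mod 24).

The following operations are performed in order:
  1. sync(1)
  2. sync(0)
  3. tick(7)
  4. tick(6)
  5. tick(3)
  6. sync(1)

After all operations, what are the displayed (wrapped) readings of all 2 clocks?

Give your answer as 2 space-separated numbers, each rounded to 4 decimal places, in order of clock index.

After op 1 sync(1): ref=0.0000 raw=[0.0000 0.0000]
After op 2 sync(0): ref=0.0000 raw=[0.0000 0.0000]
After op 3 tick(7): ref=7.0000 raw=[6.3000 5.6000]
After op 4 tick(6): ref=13.0000 raw=[11.7000 10.4000]
After op 5 tick(3): ref=16.0000 raw=[14.4000 12.8000]
After op 6 sync(1): ref=16.0000 raw=[14.4000 16.0000]
Wrap final raw readings (mod 24): 14.4000 mod 24 = 14.4000; 16.0000 mod 24 = 16.0000

Answer: 14.4000 16.0000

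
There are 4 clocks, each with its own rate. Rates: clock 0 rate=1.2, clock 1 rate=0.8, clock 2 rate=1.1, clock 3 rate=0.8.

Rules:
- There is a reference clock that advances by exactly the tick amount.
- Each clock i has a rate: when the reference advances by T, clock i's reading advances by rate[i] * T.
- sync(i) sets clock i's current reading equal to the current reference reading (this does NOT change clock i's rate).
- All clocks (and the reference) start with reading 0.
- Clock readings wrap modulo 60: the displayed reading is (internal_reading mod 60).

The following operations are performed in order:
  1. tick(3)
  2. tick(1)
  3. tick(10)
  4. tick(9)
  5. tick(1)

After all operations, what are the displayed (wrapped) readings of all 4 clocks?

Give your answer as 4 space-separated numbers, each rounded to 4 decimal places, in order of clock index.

Answer: 28.8000 19.2000 26.4000 19.2000

Derivation:
After op 1 tick(3): ref=3.0000 raw=[3.6000 2.4000 3.3000 2.4000]
After op 2 tick(1): ref=4.0000 raw=[4.8000 3.2000 4.4000 3.2000]
After op 3 tick(10): ref=14.0000 raw=[16.8000 11.2000 15.4000 11.2000]
After op 4 tick(9): ref=23.0000 raw=[27.6000 18.4000 25.3000 18.4000]
After op 5 tick(1): ref=24.0000 raw=[28.8000 19.2000 26.4000 19.2000]
Wrap final raw readings (mod 60): 28.8000 mod 60 = 28.8000; 19.2000 mod 60 = 19.2000; 26.4000 mod 60 = 26.4000; 19.2000 mod 60 = 19.2000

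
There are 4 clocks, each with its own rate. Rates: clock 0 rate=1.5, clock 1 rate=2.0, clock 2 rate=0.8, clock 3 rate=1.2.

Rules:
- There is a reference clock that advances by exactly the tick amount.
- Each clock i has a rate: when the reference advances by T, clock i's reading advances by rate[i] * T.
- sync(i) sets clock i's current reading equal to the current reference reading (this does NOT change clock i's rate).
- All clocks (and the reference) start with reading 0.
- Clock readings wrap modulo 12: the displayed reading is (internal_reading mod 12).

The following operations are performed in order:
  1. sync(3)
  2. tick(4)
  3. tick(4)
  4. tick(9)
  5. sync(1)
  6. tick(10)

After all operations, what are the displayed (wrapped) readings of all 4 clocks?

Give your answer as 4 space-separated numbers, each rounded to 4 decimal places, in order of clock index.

Answer: 4.5000 1.0000 9.6000 8.4000

Derivation:
After op 1 sync(3): ref=0.0000 raw=[0.0000 0.0000 0.0000 0.0000]
After op 2 tick(4): ref=4.0000 raw=[6.0000 8.0000 3.2000 4.8000]
After op 3 tick(4): ref=8.0000 raw=[12.0000 16.0000 6.4000 9.6000]
After op 4 tick(9): ref=17.0000 raw=[25.5000 34.0000 13.6000 20.4000]
After op 5 sync(1): ref=17.0000 raw=[25.5000 17.0000 13.6000 20.4000]
After op 6 tick(10): ref=27.0000 raw=[40.5000 37.0000 21.6000 32.4000]
Wrap final raw readings (mod 12): 40.5000 mod 12 = 4.5000; 37.0000 mod 12 = 1.0000; 21.6000 mod 12 = 9.6000; 32.4000 mod 12 = 8.4000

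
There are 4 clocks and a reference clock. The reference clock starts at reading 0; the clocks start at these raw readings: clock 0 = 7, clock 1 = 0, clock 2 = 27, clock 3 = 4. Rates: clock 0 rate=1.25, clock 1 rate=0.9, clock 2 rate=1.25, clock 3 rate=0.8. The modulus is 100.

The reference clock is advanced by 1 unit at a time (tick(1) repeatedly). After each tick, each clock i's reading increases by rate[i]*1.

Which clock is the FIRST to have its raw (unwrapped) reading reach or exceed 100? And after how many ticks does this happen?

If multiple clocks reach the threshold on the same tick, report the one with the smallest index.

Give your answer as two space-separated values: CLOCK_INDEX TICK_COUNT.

Answer: 2 59

Derivation:
clock 0: start=7, rate=1.25, needs 100-7 = 93; ticks = ceil(93/1.25) = ceil(74.4000) = 75; reading at tick 75 = 7 + 1.25*75 = 100.7500
clock 1: start=0, rate=0.9, needs 100-0 = 100; ticks = ceil(100/0.9) = ceil(111.1111) = 112; reading at tick 112 = 0 + 0.9*112 = 100.8000
clock 2: start=27, rate=1.25, needs 100-27 = 73; ticks = ceil(73/1.25) = ceil(58.4000) = 59; reading at tick 59 = 27 + 1.25*59 = 100.7500
clock 3: start=4, rate=0.8, needs 100-4 = 96; ticks = ceil(96/0.8) = ceil(120.0000) = 120; reading at tick 120 = 4 + 0.8*120 = 100.0000
Minimum tick count = 59; winners = [2]; smallest index = 2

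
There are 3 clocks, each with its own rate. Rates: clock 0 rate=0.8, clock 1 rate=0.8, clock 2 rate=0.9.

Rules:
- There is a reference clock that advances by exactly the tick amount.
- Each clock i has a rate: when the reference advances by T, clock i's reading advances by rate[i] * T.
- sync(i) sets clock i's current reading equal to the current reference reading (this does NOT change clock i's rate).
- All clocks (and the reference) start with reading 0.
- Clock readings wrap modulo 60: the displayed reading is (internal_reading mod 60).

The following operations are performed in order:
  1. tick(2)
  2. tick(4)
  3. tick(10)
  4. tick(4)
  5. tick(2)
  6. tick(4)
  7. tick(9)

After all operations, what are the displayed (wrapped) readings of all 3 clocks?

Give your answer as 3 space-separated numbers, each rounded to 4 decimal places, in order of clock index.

Answer: 28.0000 28.0000 31.5000

Derivation:
After op 1 tick(2): ref=2.0000 raw=[1.6000 1.6000 1.8000]
After op 2 tick(4): ref=6.0000 raw=[4.8000 4.8000 5.4000]
After op 3 tick(10): ref=16.0000 raw=[12.8000 12.8000 14.4000]
After op 4 tick(4): ref=20.0000 raw=[16.0000 16.0000 18.0000]
After op 5 tick(2): ref=22.0000 raw=[17.6000 17.6000 19.8000]
After op 6 tick(4): ref=26.0000 raw=[20.8000 20.8000 23.4000]
After op 7 tick(9): ref=35.0000 raw=[28.0000 28.0000 31.5000]
Wrap final raw readings (mod 60): 28.0000 mod 60 = 28.0000; 28.0000 mod 60 = 28.0000; 31.5000 mod 60 = 31.5000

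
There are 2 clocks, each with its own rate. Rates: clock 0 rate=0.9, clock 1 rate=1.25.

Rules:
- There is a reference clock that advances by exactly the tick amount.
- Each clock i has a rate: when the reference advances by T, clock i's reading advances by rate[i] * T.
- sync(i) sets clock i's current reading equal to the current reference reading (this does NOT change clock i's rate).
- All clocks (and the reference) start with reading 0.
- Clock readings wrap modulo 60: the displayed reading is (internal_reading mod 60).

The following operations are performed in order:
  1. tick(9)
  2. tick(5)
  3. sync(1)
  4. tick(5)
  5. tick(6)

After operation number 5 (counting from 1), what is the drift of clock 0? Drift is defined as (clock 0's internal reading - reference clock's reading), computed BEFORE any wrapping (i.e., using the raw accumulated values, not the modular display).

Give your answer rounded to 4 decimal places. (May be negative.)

Answer: -2.5000

Derivation:
After op 1 tick(9): ref=9.0000 raw=[8.1000 11.2500]
After op 2 tick(5): ref=14.0000 raw=[12.6000 17.5000]
After op 3 sync(1): ref=14.0000 raw=[12.6000 14.0000]
After op 4 tick(5): ref=19.0000 raw=[17.1000 20.2500]
After op 5 tick(6): ref=25.0000 raw=[22.5000 27.7500]
Drift of clock 0 after op 5: 22.5000 - 25.0000 = -2.5000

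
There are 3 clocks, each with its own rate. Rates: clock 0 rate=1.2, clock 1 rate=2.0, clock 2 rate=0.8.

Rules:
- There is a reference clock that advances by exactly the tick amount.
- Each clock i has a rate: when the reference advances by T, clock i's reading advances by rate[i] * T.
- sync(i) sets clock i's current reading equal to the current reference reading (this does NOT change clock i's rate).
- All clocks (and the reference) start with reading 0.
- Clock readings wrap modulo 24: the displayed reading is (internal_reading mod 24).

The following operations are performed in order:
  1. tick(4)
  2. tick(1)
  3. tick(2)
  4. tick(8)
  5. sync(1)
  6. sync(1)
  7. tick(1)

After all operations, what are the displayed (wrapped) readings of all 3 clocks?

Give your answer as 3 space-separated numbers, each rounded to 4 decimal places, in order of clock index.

After op 1 tick(4): ref=4.0000 raw=[4.8000 8.0000 3.2000]
After op 2 tick(1): ref=5.0000 raw=[6.0000 10.0000 4.0000]
After op 3 tick(2): ref=7.0000 raw=[8.4000 14.0000 5.6000]
After op 4 tick(8): ref=15.0000 raw=[18.0000 30.0000 12.0000]
After op 5 sync(1): ref=15.0000 raw=[18.0000 15.0000 12.0000]
After op 6 sync(1): ref=15.0000 raw=[18.0000 15.0000 12.0000]
After op 7 tick(1): ref=16.0000 raw=[19.2000 17.0000 12.8000]
Wrap final raw readings (mod 24): 19.2000 mod 24 = 19.2000; 17.0000 mod 24 = 17.0000; 12.8000 mod 24 = 12.8000

Answer: 19.2000 17.0000 12.8000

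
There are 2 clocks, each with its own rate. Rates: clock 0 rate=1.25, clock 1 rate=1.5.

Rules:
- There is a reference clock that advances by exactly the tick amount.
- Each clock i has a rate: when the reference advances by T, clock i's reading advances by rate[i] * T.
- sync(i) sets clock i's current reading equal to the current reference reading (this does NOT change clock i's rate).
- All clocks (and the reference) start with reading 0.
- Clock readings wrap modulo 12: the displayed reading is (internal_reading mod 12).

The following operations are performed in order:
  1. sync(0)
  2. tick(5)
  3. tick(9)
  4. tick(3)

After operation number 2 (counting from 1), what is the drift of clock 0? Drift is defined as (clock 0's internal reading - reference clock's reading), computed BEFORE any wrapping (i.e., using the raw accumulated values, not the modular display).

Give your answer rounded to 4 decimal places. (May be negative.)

After op 1 sync(0): ref=0.0000 raw=[0.0000 0.0000]
After op 2 tick(5): ref=5.0000 raw=[6.2500 7.5000]
Drift of clock 0 after op 2: 6.2500 - 5.0000 = 1.2500

Answer: 1.2500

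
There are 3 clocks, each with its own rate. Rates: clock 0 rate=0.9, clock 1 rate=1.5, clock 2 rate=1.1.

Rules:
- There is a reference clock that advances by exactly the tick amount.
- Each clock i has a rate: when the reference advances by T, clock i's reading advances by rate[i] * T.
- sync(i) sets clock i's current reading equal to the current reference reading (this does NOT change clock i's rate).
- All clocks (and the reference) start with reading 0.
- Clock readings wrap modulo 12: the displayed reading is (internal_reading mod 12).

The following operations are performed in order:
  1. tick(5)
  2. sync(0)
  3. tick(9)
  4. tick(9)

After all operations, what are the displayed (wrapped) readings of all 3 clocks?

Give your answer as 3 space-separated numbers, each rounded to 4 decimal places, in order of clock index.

Answer: 9.2000 10.5000 1.3000

Derivation:
After op 1 tick(5): ref=5.0000 raw=[4.5000 7.5000 5.5000]
After op 2 sync(0): ref=5.0000 raw=[5.0000 7.5000 5.5000]
After op 3 tick(9): ref=14.0000 raw=[13.1000 21.0000 15.4000]
After op 4 tick(9): ref=23.0000 raw=[21.2000 34.5000 25.3000]
Wrap final raw readings (mod 12): 21.2000 mod 12 = 9.2000; 34.5000 mod 12 = 10.5000; 25.3000 mod 12 = 1.3000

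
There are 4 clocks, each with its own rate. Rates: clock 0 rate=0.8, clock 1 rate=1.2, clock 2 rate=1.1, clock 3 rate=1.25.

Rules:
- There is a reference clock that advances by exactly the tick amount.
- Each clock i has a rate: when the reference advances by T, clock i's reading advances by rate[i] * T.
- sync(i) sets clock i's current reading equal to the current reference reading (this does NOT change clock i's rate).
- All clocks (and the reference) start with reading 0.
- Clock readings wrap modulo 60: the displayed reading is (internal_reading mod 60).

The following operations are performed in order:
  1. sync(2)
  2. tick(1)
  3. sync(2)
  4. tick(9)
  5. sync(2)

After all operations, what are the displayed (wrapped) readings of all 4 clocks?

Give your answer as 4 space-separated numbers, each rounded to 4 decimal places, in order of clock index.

Answer: 8.0000 12.0000 10.0000 12.5000

Derivation:
After op 1 sync(2): ref=0.0000 raw=[0.0000 0.0000 0.0000 0.0000]
After op 2 tick(1): ref=1.0000 raw=[0.8000 1.2000 1.1000 1.2500]
After op 3 sync(2): ref=1.0000 raw=[0.8000 1.2000 1.0000 1.2500]
After op 4 tick(9): ref=10.0000 raw=[8.0000 12.0000 10.9000 12.5000]
After op 5 sync(2): ref=10.0000 raw=[8.0000 12.0000 10.0000 12.5000]
Wrap final raw readings (mod 60): 8.0000 mod 60 = 8.0000; 12.0000 mod 60 = 12.0000; 10.0000 mod 60 = 10.0000; 12.5000 mod 60 = 12.5000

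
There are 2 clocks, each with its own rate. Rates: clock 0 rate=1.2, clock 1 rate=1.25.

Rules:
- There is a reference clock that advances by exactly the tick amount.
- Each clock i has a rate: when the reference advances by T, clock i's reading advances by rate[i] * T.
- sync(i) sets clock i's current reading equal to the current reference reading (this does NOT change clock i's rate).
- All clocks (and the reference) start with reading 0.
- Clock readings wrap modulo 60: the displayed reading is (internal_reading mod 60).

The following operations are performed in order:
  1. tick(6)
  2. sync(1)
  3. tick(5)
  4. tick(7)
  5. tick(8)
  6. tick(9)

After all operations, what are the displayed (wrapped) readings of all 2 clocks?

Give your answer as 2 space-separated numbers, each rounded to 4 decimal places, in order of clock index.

Answer: 42.0000 42.2500

Derivation:
After op 1 tick(6): ref=6.0000 raw=[7.2000 7.5000]
After op 2 sync(1): ref=6.0000 raw=[7.2000 6.0000]
After op 3 tick(5): ref=11.0000 raw=[13.2000 12.2500]
After op 4 tick(7): ref=18.0000 raw=[21.6000 21.0000]
After op 5 tick(8): ref=26.0000 raw=[31.2000 31.0000]
After op 6 tick(9): ref=35.0000 raw=[42.0000 42.2500]
Wrap final raw readings (mod 60): 42.0000 mod 60 = 42.0000; 42.2500 mod 60 = 42.2500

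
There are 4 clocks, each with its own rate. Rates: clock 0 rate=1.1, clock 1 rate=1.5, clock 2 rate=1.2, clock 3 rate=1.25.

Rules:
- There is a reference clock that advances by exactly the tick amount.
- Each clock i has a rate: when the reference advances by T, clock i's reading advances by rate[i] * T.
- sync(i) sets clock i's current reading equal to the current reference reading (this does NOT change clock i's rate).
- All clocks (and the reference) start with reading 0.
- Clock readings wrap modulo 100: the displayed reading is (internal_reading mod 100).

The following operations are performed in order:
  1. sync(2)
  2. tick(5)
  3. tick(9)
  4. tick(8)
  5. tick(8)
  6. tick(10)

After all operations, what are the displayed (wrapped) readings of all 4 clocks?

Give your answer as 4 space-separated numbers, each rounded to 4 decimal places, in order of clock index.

After op 1 sync(2): ref=0.0000 raw=[0.0000 0.0000 0.0000 0.0000]
After op 2 tick(5): ref=5.0000 raw=[5.5000 7.5000 6.0000 6.2500]
After op 3 tick(9): ref=14.0000 raw=[15.4000 21.0000 16.8000 17.5000]
After op 4 tick(8): ref=22.0000 raw=[24.2000 33.0000 26.4000 27.5000]
After op 5 tick(8): ref=30.0000 raw=[33.0000 45.0000 36.0000 37.5000]
After op 6 tick(10): ref=40.0000 raw=[44.0000 60.0000 48.0000 50.0000]
Wrap final raw readings (mod 100): 44.0000 mod 100 = 44.0000; 60.0000 mod 100 = 60.0000; 48.0000 mod 100 = 48.0000; 50.0000 mod 100 = 50.0000

Answer: 44.0000 60.0000 48.0000 50.0000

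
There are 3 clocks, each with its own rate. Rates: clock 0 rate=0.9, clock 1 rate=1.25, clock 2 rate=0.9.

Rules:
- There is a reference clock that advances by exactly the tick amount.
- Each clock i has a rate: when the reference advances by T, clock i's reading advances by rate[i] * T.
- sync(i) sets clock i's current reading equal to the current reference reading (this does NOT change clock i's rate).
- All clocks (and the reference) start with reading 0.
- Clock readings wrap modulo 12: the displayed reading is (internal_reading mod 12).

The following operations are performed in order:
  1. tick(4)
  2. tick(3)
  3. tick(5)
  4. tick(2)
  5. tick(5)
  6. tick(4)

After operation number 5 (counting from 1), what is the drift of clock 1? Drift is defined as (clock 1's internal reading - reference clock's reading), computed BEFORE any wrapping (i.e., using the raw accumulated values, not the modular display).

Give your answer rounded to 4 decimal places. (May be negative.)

Answer: 4.7500

Derivation:
After op 1 tick(4): ref=4.0000 raw=[3.6000 5.0000 3.6000]
After op 2 tick(3): ref=7.0000 raw=[6.3000 8.7500 6.3000]
After op 3 tick(5): ref=12.0000 raw=[10.8000 15.0000 10.8000]
After op 4 tick(2): ref=14.0000 raw=[12.6000 17.5000 12.6000]
After op 5 tick(5): ref=19.0000 raw=[17.1000 23.7500 17.1000]
Drift of clock 1 after op 5: 23.7500 - 19.0000 = 4.7500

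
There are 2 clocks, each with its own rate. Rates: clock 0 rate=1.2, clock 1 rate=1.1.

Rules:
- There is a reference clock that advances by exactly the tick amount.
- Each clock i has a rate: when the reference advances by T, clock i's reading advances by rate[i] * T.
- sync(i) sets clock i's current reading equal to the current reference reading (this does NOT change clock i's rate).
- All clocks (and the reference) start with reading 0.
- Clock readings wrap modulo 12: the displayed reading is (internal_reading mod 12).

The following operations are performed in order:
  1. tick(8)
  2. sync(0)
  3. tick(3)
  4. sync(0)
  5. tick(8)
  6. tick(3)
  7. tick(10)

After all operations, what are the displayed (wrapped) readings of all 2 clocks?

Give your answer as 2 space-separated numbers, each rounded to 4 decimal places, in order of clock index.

After op 1 tick(8): ref=8.0000 raw=[9.6000 8.8000]
After op 2 sync(0): ref=8.0000 raw=[8.0000 8.8000]
After op 3 tick(3): ref=11.0000 raw=[11.6000 12.1000]
After op 4 sync(0): ref=11.0000 raw=[11.0000 12.1000]
After op 5 tick(8): ref=19.0000 raw=[20.6000 20.9000]
After op 6 tick(3): ref=22.0000 raw=[24.2000 24.2000]
After op 7 tick(10): ref=32.0000 raw=[36.2000 35.2000]
Wrap final raw readings (mod 12): 36.2000 mod 12 = 0.2000; 35.2000 mod 12 = 11.2000

Answer: 0.2000 11.2000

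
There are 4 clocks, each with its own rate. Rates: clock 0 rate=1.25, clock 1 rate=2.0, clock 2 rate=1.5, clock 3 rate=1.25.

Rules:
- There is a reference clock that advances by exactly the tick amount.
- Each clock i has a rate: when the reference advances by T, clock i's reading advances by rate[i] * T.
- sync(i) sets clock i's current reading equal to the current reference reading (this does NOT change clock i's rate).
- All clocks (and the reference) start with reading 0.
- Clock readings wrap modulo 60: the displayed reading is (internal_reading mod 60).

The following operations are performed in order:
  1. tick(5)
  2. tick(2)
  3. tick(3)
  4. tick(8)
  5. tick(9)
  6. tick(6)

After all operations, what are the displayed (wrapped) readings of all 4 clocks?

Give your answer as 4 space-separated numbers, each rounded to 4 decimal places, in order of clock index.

After op 1 tick(5): ref=5.0000 raw=[6.2500 10.0000 7.5000 6.2500]
After op 2 tick(2): ref=7.0000 raw=[8.7500 14.0000 10.5000 8.7500]
After op 3 tick(3): ref=10.0000 raw=[12.5000 20.0000 15.0000 12.5000]
After op 4 tick(8): ref=18.0000 raw=[22.5000 36.0000 27.0000 22.5000]
After op 5 tick(9): ref=27.0000 raw=[33.7500 54.0000 40.5000 33.7500]
After op 6 tick(6): ref=33.0000 raw=[41.2500 66.0000 49.5000 41.2500]
Wrap final raw readings (mod 60): 41.2500 mod 60 = 41.2500; 66.0000 mod 60 = 6.0000; 49.5000 mod 60 = 49.5000; 41.2500 mod 60 = 41.2500

Answer: 41.2500 6.0000 49.5000 41.2500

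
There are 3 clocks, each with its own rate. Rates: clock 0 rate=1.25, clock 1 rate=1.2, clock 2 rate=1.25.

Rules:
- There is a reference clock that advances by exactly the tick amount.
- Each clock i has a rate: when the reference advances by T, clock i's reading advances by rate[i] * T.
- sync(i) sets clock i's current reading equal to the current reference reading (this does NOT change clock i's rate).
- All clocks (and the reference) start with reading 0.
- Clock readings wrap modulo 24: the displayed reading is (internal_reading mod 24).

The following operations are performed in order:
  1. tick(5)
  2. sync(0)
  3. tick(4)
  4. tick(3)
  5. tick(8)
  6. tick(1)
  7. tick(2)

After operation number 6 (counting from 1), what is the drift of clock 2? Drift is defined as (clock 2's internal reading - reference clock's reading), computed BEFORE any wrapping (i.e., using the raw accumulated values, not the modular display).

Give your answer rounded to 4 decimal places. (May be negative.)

Answer: 5.2500

Derivation:
After op 1 tick(5): ref=5.0000 raw=[6.2500 6.0000 6.2500]
After op 2 sync(0): ref=5.0000 raw=[5.0000 6.0000 6.2500]
After op 3 tick(4): ref=9.0000 raw=[10.0000 10.8000 11.2500]
After op 4 tick(3): ref=12.0000 raw=[13.7500 14.4000 15.0000]
After op 5 tick(8): ref=20.0000 raw=[23.7500 24.0000 25.0000]
After op 6 tick(1): ref=21.0000 raw=[25.0000 25.2000 26.2500]
Drift of clock 2 after op 6: 26.2500 - 21.0000 = 5.2500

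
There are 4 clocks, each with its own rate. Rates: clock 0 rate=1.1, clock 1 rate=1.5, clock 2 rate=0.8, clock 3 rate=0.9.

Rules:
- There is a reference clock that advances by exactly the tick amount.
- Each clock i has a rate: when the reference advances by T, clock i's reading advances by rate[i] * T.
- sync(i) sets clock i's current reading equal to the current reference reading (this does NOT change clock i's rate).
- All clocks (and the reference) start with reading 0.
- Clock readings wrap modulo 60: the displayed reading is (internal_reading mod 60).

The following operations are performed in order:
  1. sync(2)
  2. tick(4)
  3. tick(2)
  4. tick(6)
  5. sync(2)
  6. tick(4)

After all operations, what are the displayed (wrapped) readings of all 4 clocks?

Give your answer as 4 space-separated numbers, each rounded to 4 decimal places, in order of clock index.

After op 1 sync(2): ref=0.0000 raw=[0.0000 0.0000 0.0000 0.0000]
After op 2 tick(4): ref=4.0000 raw=[4.4000 6.0000 3.2000 3.6000]
After op 3 tick(2): ref=6.0000 raw=[6.6000 9.0000 4.8000 5.4000]
After op 4 tick(6): ref=12.0000 raw=[13.2000 18.0000 9.6000 10.8000]
After op 5 sync(2): ref=12.0000 raw=[13.2000 18.0000 12.0000 10.8000]
After op 6 tick(4): ref=16.0000 raw=[17.6000 24.0000 15.2000 14.4000]
Wrap final raw readings (mod 60): 17.6000 mod 60 = 17.6000; 24.0000 mod 60 = 24.0000; 15.2000 mod 60 = 15.2000; 14.4000 mod 60 = 14.4000

Answer: 17.6000 24.0000 15.2000 14.4000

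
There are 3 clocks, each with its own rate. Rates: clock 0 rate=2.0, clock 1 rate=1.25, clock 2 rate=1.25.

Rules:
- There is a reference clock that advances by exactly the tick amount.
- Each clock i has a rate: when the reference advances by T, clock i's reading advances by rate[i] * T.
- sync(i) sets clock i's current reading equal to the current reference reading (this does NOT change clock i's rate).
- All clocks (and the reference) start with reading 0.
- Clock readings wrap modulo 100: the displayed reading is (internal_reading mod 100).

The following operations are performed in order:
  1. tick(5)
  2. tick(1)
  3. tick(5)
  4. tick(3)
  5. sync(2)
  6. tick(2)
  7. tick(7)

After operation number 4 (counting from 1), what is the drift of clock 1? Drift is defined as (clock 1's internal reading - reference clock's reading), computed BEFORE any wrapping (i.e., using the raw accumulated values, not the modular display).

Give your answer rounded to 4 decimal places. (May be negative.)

After op 1 tick(5): ref=5.0000 raw=[10.0000 6.2500 6.2500]
After op 2 tick(1): ref=6.0000 raw=[12.0000 7.5000 7.5000]
After op 3 tick(5): ref=11.0000 raw=[22.0000 13.7500 13.7500]
After op 4 tick(3): ref=14.0000 raw=[28.0000 17.5000 17.5000]
Drift of clock 1 after op 4: 17.5000 - 14.0000 = 3.5000

Answer: 3.5000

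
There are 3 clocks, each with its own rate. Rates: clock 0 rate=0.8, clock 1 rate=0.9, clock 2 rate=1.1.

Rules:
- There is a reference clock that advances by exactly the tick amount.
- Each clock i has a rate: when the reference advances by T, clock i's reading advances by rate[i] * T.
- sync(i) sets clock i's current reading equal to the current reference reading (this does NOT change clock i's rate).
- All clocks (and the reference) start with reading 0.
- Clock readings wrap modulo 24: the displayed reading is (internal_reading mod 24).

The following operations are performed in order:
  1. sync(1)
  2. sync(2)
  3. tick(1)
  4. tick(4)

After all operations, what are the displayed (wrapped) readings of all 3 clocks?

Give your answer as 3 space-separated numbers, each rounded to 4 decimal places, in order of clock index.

After op 1 sync(1): ref=0.0000 raw=[0.0000 0.0000 0.0000]
After op 2 sync(2): ref=0.0000 raw=[0.0000 0.0000 0.0000]
After op 3 tick(1): ref=1.0000 raw=[0.8000 0.9000 1.1000]
After op 4 tick(4): ref=5.0000 raw=[4.0000 4.5000 5.5000]
Wrap final raw readings (mod 24): 4.0000 mod 24 = 4.0000; 4.5000 mod 24 = 4.5000; 5.5000 mod 24 = 5.5000

Answer: 4.0000 4.5000 5.5000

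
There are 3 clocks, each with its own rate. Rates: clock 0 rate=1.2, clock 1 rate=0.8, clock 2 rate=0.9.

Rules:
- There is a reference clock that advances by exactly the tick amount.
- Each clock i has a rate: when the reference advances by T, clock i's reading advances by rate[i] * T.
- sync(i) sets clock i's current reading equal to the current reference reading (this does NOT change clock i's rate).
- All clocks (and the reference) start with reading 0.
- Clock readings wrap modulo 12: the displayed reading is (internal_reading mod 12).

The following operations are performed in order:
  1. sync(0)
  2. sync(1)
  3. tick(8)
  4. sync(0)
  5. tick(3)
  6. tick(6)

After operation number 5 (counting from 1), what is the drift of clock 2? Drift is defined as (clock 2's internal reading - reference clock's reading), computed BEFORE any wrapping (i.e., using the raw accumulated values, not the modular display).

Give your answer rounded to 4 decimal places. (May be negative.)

After op 1 sync(0): ref=0.0000 raw=[0.0000 0.0000 0.0000]
After op 2 sync(1): ref=0.0000 raw=[0.0000 0.0000 0.0000]
After op 3 tick(8): ref=8.0000 raw=[9.6000 6.4000 7.2000]
After op 4 sync(0): ref=8.0000 raw=[8.0000 6.4000 7.2000]
After op 5 tick(3): ref=11.0000 raw=[11.6000 8.8000 9.9000]
Drift of clock 2 after op 5: 9.9000 - 11.0000 = -1.1000

Answer: -1.1000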